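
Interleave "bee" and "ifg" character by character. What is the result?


Interleaving "bee" and "ifg":
  Position 0: 'b' from first, 'i' from second => "bi"
  Position 1: 'e' from first, 'f' from second => "ef"
  Position 2: 'e' from first, 'g' from second => "eg"
Result: biefeg

biefeg


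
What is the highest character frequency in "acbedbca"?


Input: acbedbca
Character counts:
  'a': 2
  'b': 2
  'c': 2
  'd': 1
  'e': 1
Maximum frequency: 2

2


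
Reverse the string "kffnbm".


Input: kffnbm
Reading characters right to left:
  Position 5: 'm'
  Position 4: 'b'
  Position 3: 'n'
  Position 2: 'f'
  Position 1: 'f'
  Position 0: 'k'
Reversed: mbnffk

mbnffk


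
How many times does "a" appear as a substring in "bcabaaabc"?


Searching for "a" in "bcabaaabc"
Scanning each position:
  Position 0: "b" => no
  Position 1: "c" => no
  Position 2: "a" => MATCH
  Position 3: "b" => no
  Position 4: "a" => MATCH
  Position 5: "a" => MATCH
  Position 6: "a" => MATCH
  Position 7: "b" => no
  Position 8: "c" => no
Total occurrences: 4

4


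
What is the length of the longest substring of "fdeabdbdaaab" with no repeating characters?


Input: "fdeabdbdaaab"
Sliding window (track last position of each char):
  Position 0 ('f'): window [0,0] length 1 -- new best
  Position 1 ('d'): window [0,1] length 2 -- new best
  Position 2 ('e'): window [0,2] length 3 -- new best
  Position 3 ('a'): window [0,3] length 4 -- new best
  Position 4 ('b'): window [0,4] length 5 -- new best
  Position 5 ('d'): repeat (last at 1), move window start to 2
  Position 5 ('d'): window [2,5] length 4
  Position 6 ('b'): repeat (last at 4), move window start to 5
  Position 6 ('b'): window [5,6] length 2
  Position 7 ('d'): repeat (last at 5), move window start to 6
  Position 7 ('d'): window [6,7] length 2
  Position 8 ('a'): window [6,8] length 3
  Position 9 ('a'): repeat (last at 8), move window start to 9
  Position 9 ('a'): window [9,9] length 1
  Position 10 ('a'): repeat (last at 9), move window start to 10
  Position 10 ('a'): window [10,10] length 1
  Position 11 ('b'): window [10,11] length 2
Longest substring with no repeats: "fdeab" with length 5

5


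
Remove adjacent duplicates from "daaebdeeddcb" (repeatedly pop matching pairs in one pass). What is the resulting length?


Input: daaebdeeddcb
Stack-based adjacent duplicate removal:
  Read 'd': push. Stack: d
  Read 'a': push. Stack: da
  Read 'a': matches stack top 'a' => pop. Stack: d
  Read 'e': push. Stack: de
  Read 'b': push. Stack: deb
  Read 'd': push. Stack: debd
  Read 'e': push. Stack: debde
  Read 'e': matches stack top 'e' => pop. Stack: debd
  Read 'd': matches stack top 'd' => pop. Stack: deb
  Read 'd': push. Stack: debd
  Read 'c': push. Stack: debdc
  Read 'b': push. Stack: debdcb
Final stack: "debdcb" (length 6)

6


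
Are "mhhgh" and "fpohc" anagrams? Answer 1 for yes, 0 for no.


Strings: "mhhgh", "fpohc"
Sorted first:  ghhhm
Sorted second: cfhop
Differ at position 0: 'g' vs 'c' => not anagrams

0


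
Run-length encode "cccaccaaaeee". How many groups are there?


Input: cccaccaaaeee
Scanning for consecutive runs:
  Group 1: 'c' x 3 (positions 0-2)
  Group 2: 'a' x 1 (positions 3-3)
  Group 3: 'c' x 2 (positions 4-5)
  Group 4: 'a' x 3 (positions 6-8)
  Group 5: 'e' x 3 (positions 9-11)
Total groups: 5

5


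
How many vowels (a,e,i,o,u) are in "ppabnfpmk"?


Input: ppabnfpmk
Checking each character:
  'p' at position 0: consonant
  'p' at position 1: consonant
  'a' at position 2: vowel (running total: 1)
  'b' at position 3: consonant
  'n' at position 4: consonant
  'f' at position 5: consonant
  'p' at position 6: consonant
  'm' at position 7: consonant
  'k' at position 8: consonant
Total vowels: 1

1


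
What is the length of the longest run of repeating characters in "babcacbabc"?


Input: "babcacbabc"
Scanning for longest run:
  Position 1 ('a'): new char, reset run to 1
  Position 2 ('b'): new char, reset run to 1
  Position 3 ('c'): new char, reset run to 1
  Position 4 ('a'): new char, reset run to 1
  Position 5 ('c'): new char, reset run to 1
  Position 6 ('b'): new char, reset run to 1
  Position 7 ('a'): new char, reset run to 1
  Position 8 ('b'): new char, reset run to 1
  Position 9 ('c'): new char, reset run to 1
Longest run: 'b' with length 1

1


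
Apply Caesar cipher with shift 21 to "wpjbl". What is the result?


Caesar cipher: shift "wpjbl" by 21
  'w' (pos 22) + 21 = pos 17 = 'r'
  'p' (pos 15) + 21 = pos 10 = 'k'
  'j' (pos 9) + 21 = pos 4 = 'e'
  'b' (pos 1) + 21 = pos 22 = 'w'
  'l' (pos 11) + 21 = pos 6 = 'g'
Result: rkewg

rkewg


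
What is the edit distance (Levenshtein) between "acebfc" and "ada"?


Computing edit distance: "acebfc" -> "ada"
DP table:
           a    d    a
      0    1    2    3
  a   1    0    1    2
  c   2    1    1    2
  e   3    2    2    2
  b   4    3    3    3
  f   5    4    4    4
  c   6    5    5    5
Edit distance = dp[6][3] = 5

5


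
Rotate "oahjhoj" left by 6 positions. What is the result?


Input: "oahjhoj", rotate left by 6
First 6 characters: "oahjho"
Remaining characters: "j"
Concatenate remaining + first: "j" + "oahjho" = "joahjho"

joahjho


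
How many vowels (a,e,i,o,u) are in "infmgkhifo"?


Input: infmgkhifo
Checking each character:
  'i' at position 0: vowel (running total: 1)
  'n' at position 1: consonant
  'f' at position 2: consonant
  'm' at position 3: consonant
  'g' at position 4: consonant
  'k' at position 5: consonant
  'h' at position 6: consonant
  'i' at position 7: vowel (running total: 2)
  'f' at position 8: consonant
  'o' at position 9: vowel (running total: 3)
Total vowels: 3

3


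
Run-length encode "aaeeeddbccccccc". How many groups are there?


Input: aaeeeddbccccccc
Scanning for consecutive runs:
  Group 1: 'a' x 2 (positions 0-1)
  Group 2: 'e' x 3 (positions 2-4)
  Group 3: 'd' x 2 (positions 5-6)
  Group 4: 'b' x 1 (positions 7-7)
  Group 5: 'c' x 7 (positions 8-14)
Total groups: 5

5


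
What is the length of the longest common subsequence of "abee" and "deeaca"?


LCS of "abee" and "deeaca"
DP table:
           d    e    e    a    c    a
      0    0    0    0    0    0    0
  a   0    0    0    0    1    1    1
  b   0    0    0    0    1    1    1
  e   0    0    1    1    1    1    1
  e   0    0    1    2    2    2    2
LCS length = dp[4][6] = 2

2


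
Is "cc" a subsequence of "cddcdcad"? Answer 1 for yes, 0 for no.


Check if "cc" is a subsequence of "cddcdcad"
Greedy scan:
  Position 0 ('c'): matches sub[0] = 'c'
  Position 1 ('d'): no match needed
  Position 2 ('d'): no match needed
  Position 3 ('c'): matches sub[1] = 'c'
  Position 4 ('d'): no match needed
  Position 5 ('c'): no match needed
  Position 6 ('a'): no match needed
  Position 7 ('d'): no match needed
All 2 characters matched => is a subsequence

1


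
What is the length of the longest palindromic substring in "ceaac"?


Input: "ceaac"
Checking substrings for palindromes:
  [2:4] "aa" (len 2) => palindrome
Longest palindromic substring: "aa" with length 2

2


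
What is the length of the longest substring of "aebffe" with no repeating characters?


Input: "aebffe"
Sliding window (track last position of each char):
  Position 0 ('a'): window [0,0] length 1 -- new best
  Position 1 ('e'): window [0,1] length 2 -- new best
  Position 2 ('b'): window [0,2] length 3 -- new best
  Position 3 ('f'): window [0,3] length 4 -- new best
  Position 4 ('f'): repeat (last at 3), move window start to 4
  Position 4 ('f'): window [4,4] length 1
  Position 5 ('e'): window [4,5] length 2
Longest substring with no repeats: "aebf" with length 4

4


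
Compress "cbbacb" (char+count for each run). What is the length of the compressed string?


Input: cbbacb
Runs:
  'c' x 1 => "c1"
  'b' x 2 => "b2"
  'a' x 1 => "a1"
  'c' x 1 => "c1"
  'b' x 1 => "b1"
Compressed: "c1b2a1c1b1"
Compressed length: 10

10


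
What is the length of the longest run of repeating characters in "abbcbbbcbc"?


Input: "abbcbbbcbc"
Scanning for longest run:
  Position 1 ('b'): new char, reset run to 1
  Position 2 ('b'): continues run of 'b', length=2
  Position 3 ('c'): new char, reset run to 1
  Position 4 ('b'): new char, reset run to 1
  Position 5 ('b'): continues run of 'b', length=2
  Position 6 ('b'): continues run of 'b', length=3
  Position 7 ('c'): new char, reset run to 1
  Position 8 ('b'): new char, reset run to 1
  Position 9 ('c'): new char, reset run to 1
Longest run: 'b' with length 3

3


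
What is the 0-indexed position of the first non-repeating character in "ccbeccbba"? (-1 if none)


Input: ccbeccbba
Character frequencies:
  'a': 1
  'b': 3
  'c': 4
  'e': 1
Scanning left to right for freq == 1:
  Position 0 ('c'): freq=4, skip
  Position 1 ('c'): freq=4, skip
  Position 2 ('b'): freq=3, skip
  Position 3 ('e'): unique! => answer = 3

3


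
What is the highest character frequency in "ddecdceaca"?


Input: ddecdceaca
Character counts:
  'a': 2
  'c': 3
  'd': 3
  'e': 2
Maximum frequency: 3

3


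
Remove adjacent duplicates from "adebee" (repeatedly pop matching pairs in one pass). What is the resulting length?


Input: adebee
Stack-based adjacent duplicate removal:
  Read 'a': push. Stack: a
  Read 'd': push. Stack: ad
  Read 'e': push. Stack: ade
  Read 'b': push. Stack: adeb
  Read 'e': push. Stack: adebe
  Read 'e': matches stack top 'e' => pop. Stack: adeb
Final stack: "adeb" (length 4)

4


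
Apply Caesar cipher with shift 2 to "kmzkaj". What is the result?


Caesar cipher: shift "kmzkaj" by 2
  'k' (pos 10) + 2 = pos 12 = 'm'
  'm' (pos 12) + 2 = pos 14 = 'o'
  'z' (pos 25) + 2 = pos 1 = 'b'
  'k' (pos 10) + 2 = pos 12 = 'm'
  'a' (pos 0) + 2 = pos 2 = 'c'
  'j' (pos 9) + 2 = pos 11 = 'l'
Result: mobmcl

mobmcl


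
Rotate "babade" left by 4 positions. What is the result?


Input: "babade", rotate left by 4
First 4 characters: "baba"
Remaining characters: "de"
Concatenate remaining + first: "de" + "baba" = "debaba"

debaba


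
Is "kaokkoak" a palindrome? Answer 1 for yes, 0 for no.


Input: kaokkoak
Reversed: kaokkoak
  Compare pos 0 ('k') with pos 7 ('k'): match
  Compare pos 1 ('a') with pos 6 ('a'): match
  Compare pos 2 ('o') with pos 5 ('o'): match
  Compare pos 3 ('k') with pos 4 ('k'): match
Result: palindrome

1


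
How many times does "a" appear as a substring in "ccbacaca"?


Searching for "a" in "ccbacaca"
Scanning each position:
  Position 0: "c" => no
  Position 1: "c" => no
  Position 2: "b" => no
  Position 3: "a" => MATCH
  Position 4: "c" => no
  Position 5: "a" => MATCH
  Position 6: "c" => no
  Position 7: "a" => MATCH
Total occurrences: 3

3


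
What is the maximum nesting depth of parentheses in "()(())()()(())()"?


Input: "()(())()()(())()"
Tracking depth:
  Position 0 '(': depth becomes 1
  Position 1 ')': depth becomes 0
  Position 2 '(': depth becomes 1
  Position 3 '(': depth becomes 2
  Position 4 ')': depth becomes 1
  Position 5 ')': depth becomes 0
  Position 6 '(': depth becomes 1
  Position 7 ')': depth becomes 0
  Position 8 '(': depth becomes 1
  Position 9 ')': depth becomes 0
  Position 10 '(': depth becomes 1
  Position 11 '(': depth becomes 2
  Position 12 ')': depth becomes 1
  Position 13 ')': depth becomes 0
  Position 14 '(': depth becomes 1
  Position 15 ')': depth becomes 0
Maximum depth reached: 2

2


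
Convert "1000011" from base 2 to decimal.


Input: "1000011" in base 2
Positional expansion:
  Digit '1' (value 1) x 2^6 = 64
  Digit '0' (value 0) x 2^5 = 0
  Digit '0' (value 0) x 2^4 = 0
  Digit '0' (value 0) x 2^3 = 0
  Digit '0' (value 0) x 2^2 = 0
  Digit '1' (value 1) x 2^1 = 2
  Digit '1' (value 1) x 2^0 = 1
Sum = 67

67


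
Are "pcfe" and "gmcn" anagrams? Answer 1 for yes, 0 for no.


Strings: "pcfe", "gmcn"
Sorted first:  cefp
Sorted second: cgmn
Differ at position 1: 'e' vs 'g' => not anagrams

0


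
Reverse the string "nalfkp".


Input: nalfkp
Reading characters right to left:
  Position 5: 'p'
  Position 4: 'k'
  Position 3: 'f'
  Position 2: 'l'
  Position 1: 'a'
  Position 0: 'n'
Reversed: pkflan

pkflan


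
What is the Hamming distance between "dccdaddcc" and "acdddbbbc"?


Comparing "dccdaddcc" and "acdddbbbc" position by position:
  Position 0: 'd' vs 'a' => differ
  Position 1: 'c' vs 'c' => same
  Position 2: 'c' vs 'd' => differ
  Position 3: 'd' vs 'd' => same
  Position 4: 'a' vs 'd' => differ
  Position 5: 'd' vs 'b' => differ
  Position 6: 'd' vs 'b' => differ
  Position 7: 'c' vs 'b' => differ
  Position 8: 'c' vs 'c' => same
Total differences (Hamming distance): 6

6


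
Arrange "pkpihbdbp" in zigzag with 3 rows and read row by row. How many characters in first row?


Zigzag "pkpihbdbp" into 3 rows:
Placing characters:
  'p' => row 0
  'k' => row 1
  'p' => row 2
  'i' => row 1
  'h' => row 0
  'b' => row 1
  'd' => row 2
  'b' => row 1
  'p' => row 0
Rows:
  Row 0: "php"
  Row 1: "kibb"
  Row 2: "pd"
First row length: 3

3


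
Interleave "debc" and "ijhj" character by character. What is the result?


Interleaving "debc" and "ijhj":
  Position 0: 'd' from first, 'i' from second => "di"
  Position 1: 'e' from first, 'j' from second => "ej"
  Position 2: 'b' from first, 'h' from second => "bh"
  Position 3: 'c' from first, 'j' from second => "cj"
Result: diejbhcj

diejbhcj


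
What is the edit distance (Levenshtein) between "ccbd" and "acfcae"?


Computing edit distance: "ccbd" -> "acfcae"
DP table:
           a    c    f    c    a    e
      0    1    2    3    4    5    6
  c   1    1    1    2    3    4    5
  c   2    2    1    2    2    3    4
  b   3    3    2    2    3    3    4
  d   4    4    3    3    3    4    4
Edit distance = dp[4][6] = 4

4


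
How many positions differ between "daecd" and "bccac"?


Comparing "daecd" and "bccac" position by position:
  Position 0: 'd' vs 'b' => DIFFER
  Position 1: 'a' vs 'c' => DIFFER
  Position 2: 'e' vs 'c' => DIFFER
  Position 3: 'c' vs 'a' => DIFFER
  Position 4: 'd' vs 'c' => DIFFER
Positions that differ: 5

5


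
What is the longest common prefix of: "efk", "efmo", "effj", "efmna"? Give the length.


Words: efk, efmo, effj, efmna
  Position 0: all 'e' => match
  Position 1: all 'f' => match
  Position 2: ('k', 'm', 'f', 'm') => mismatch, stop
LCP = "ef" (length 2)

2


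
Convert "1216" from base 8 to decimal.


Input: "1216" in base 8
Positional expansion:
  Digit '1' (value 1) x 8^3 = 512
  Digit '2' (value 2) x 8^2 = 128
  Digit '1' (value 1) x 8^1 = 8
  Digit '6' (value 6) x 8^0 = 6
Sum = 654

654


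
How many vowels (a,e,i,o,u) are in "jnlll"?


Input: jnlll
Checking each character:
  'j' at position 0: consonant
  'n' at position 1: consonant
  'l' at position 2: consonant
  'l' at position 3: consonant
  'l' at position 4: consonant
Total vowels: 0

0


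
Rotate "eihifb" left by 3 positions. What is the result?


Input: "eihifb", rotate left by 3
First 3 characters: "eih"
Remaining characters: "ifb"
Concatenate remaining + first: "ifb" + "eih" = "ifbeih"

ifbeih


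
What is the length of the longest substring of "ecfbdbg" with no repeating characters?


Input: "ecfbdbg"
Sliding window (track last position of each char):
  Position 0 ('e'): window [0,0] length 1 -- new best
  Position 1 ('c'): window [0,1] length 2 -- new best
  Position 2 ('f'): window [0,2] length 3 -- new best
  Position 3 ('b'): window [0,3] length 4 -- new best
  Position 4 ('d'): window [0,4] length 5 -- new best
  Position 5 ('b'): repeat (last at 3), move window start to 4
  Position 5 ('b'): window [4,5] length 2
  Position 6 ('g'): window [4,6] length 3
Longest substring with no repeats: "ecfbd" with length 5

5


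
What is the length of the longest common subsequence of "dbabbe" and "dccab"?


LCS of "dbabbe" and "dccab"
DP table:
           d    c    c    a    b
      0    0    0    0    0    0
  d   0    1    1    1    1    1
  b   0    1    1    1    1    2
  a   0    1    1    1    2    2
  b   0    1    1    1    2    3
  b   0    1    1    1    2    3
  e   0    1    1    1    2    3
LCS length = dp[6][5] = 3

3


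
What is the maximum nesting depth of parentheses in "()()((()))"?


Input: "()()((()))"
Tracking depth:
  Position 0 '(': depth becomes 1
  Position 1 ')': depth becomes 0
  Position 2 '(': depth becomes 1
  Position 3 ')': depth becomes 0
  Position 4 '(': depth becomes 1
  Position 5 '(': depth becomes 2
  Position 6 '(': depth becomes 3
  Position 7 ')': depth becomes 2
  Position 8 ')': depth becomes 1
  Position 9 ')': depth becomes 0
Maximum depth reached: 3

3


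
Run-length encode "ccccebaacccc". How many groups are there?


Input: ccccebaacccc
Scanning for consecutive runs:
  Group 1: 'c' x 4 (positions 0-3)
  Group 2: 'e' x 1 (positions 4-4)
  Group 3: 'b' x 1 (positions 5-5)
  Group 4: 'a' x 2 (positions 6-7)
  Group 5: 'c' x 4 (positions 8-11)
Total groups: 5

5


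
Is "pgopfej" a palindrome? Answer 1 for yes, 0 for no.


Input: pgopfej
Reversed: jefpogp
  Compare pos 0 ('p') with pos 6 ('j'): MISMATCH
  Compare pos 1 ('g') with pos 5 ('e'): MISMATCH
  Compare pos 2 ('o') with pos 4 ('f'): MISMATCH
Result: not a palindrome

0


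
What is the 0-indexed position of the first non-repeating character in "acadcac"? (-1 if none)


Input: acadcac
Character frequencies:
  'a': 3
  'c': 3
  'd': 1
Scanning left to right for freq == 1:
  Position 0 ('a'): freq=3, skip
  Position 1 ('c'): freq=3, skip
  Position 2 ('a'): freq=3, skip
  Position 3 ('d'): unique! => answer = 3

3


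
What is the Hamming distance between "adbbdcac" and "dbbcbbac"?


Comparing "adbbdcac" and "dbbcbbac" position by position:
  Position 0: 'a' vs 'd' => differ
  Position 1: 'd' vs 'b' => differ
  Position 2: 'b' vs 'b' => same
  Position 3: 'b' vs 'c' => differ
  Position 4: 'd' vs 'b' => differ
  Position 5: 'c' vs 'b' => differ
  Position 6: 'a' vs 'a' => same
  Position 7: 'c' vs 'c' => same
Total differences (Hamming distance): 5

5


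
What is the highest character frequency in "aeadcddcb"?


Input: aeadcddcb
Character counts:
  'a': 2
  'b': 1
  'c': 2
  'd': 3
  'e': 1
Maximum frequency: 3

3


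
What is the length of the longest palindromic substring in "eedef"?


Input: "eedef"
Checking substrings for palindromes:
  [1:4] "ede" (len 3) => palindrome
  [0:2] "ee" (len 2) => palindrome
Longest palindromic substring: "ede" with length 3

3


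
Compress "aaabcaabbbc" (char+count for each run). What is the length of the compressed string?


Input: aaabcaabbbc
Runs:
  'a' x 3 => "a3"
  'b' x 1 => "b1"
  'c' x 1 => "c1"
  'a' x 2 => "a2"
  'b' x 3 => "b3"
  'c' x 1 => "c1"
Compressed: "a3b1c1a2b3c1"
Compressed length: 12

12


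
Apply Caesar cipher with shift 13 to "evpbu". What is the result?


Caesar cipher: shift "evpbu" by 13
  'e' (pos 4) + 13 = pos 17 = 'r'
  'v' (pos 21) + 13 = pos 8 = 'i'
  'p' (pos 15) + 13 = pos 2 = 'c'
  'b' (pos 1) + 13 = pos 14 = 'o'
  'u' (pos 20) + 13 = pos 7 = 'h'
Result: ricoh

ricoh


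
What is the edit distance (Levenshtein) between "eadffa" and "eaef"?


Computing edit distance: "eadffa" -> "eaef"
DP table:
           e    a    e    f
      0    1    2    3    4
  e   1    0    1    2    3
  a   2    1    0    1    2
  d   3    2    1    1    2
  f   4    3    2    2    1
  f   5    4    3    3    2
  a   6    5    4    4    3
Edit distance = dp[6][4] = 3

3


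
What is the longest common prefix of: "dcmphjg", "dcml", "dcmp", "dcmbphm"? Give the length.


Words: dcmphjg, dcml, dcmp, dcmbphm
  Position 0: all 'd' => match
  Position 1: all 'c' => match
  Position 2: all 'm' => match
  Position 3: ('p', 'l', 'p', 'b') => mismatch, stop
LCP = "dcm" (length 3)

3


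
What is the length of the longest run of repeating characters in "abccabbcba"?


Input: "abccabbcba"
Scanning for longest run:
  Position 1 ('b'): new char, reset run to 1
  Position 2 ('c'): new char, reset run to 1
  Position 3 ('c'): continues run of 'c', length=2
  Position 4 ('a'): new char, reset run to 1
  Position 5 ('b'): new char, reset run to 1
  Position 6 ('b'): continues run of 'b', length=2
  Position 7 ('c'): new char, reset run to 1
  Position 8 ('b'): new char, reset run to 1
  Position 9 ('a'): new char, reset run to 1
Longest run: 'c' with length 2

2


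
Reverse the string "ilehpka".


Input: ilehpka
Reading characters right to left:
  Position 6: 'a'
  Position 5: 'k'
  Position 4: 'p'
  Position 3: 'h'
  Position 2: 'e'
  Position 1: 'l'
  Position 0: 'i'
Reversed: akpheli

akpheli


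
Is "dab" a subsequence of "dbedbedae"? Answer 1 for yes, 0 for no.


Check if "dab" is a subsequence of "dbedbedae"
Greedy scan:
  Position 0 ('d'): matches sub[0] = 'd'
  Position 1 ('b'): no match needed
  Position 2 ('e'): no match needed
  Position 3 ('d'): no match needed
  Position 4 ('b'): no match needed
  Position 5 ('e'): no match needed
  Position 6 ('d'): no match needed
  Position 7 ('a'): matches sub[1] = 'a'
  Position 8 ('e'): no match needed
Only matched 2/3 characters => not a subsequence

0


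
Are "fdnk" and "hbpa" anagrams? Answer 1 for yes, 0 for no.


Strings: "fdnk", "hbpa"
Sorted first:  dfkn
Sorted second: abhp
Differ at position 0: 'd' vs 'a' => not anagrams

0


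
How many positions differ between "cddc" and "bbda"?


Comparing "cddc" and "bbda" position by position:
  Position 0: 'c' vs 'b' => DIFFER
  Position 1: 'd' vs 'b' => DIFFER
  Position 2: 'd' vs 'd' => same
  Position 3: 'c' vs 'a' => DIFFER
Positions that differ: 3

3


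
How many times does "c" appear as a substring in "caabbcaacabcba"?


Searching for "c" in "caabbcaacabcba"
Scanning each position:
  Position 0: "c" => MATCH
  Position 1: "a" => no
  Position 2: "a" => no
  Position 3: "b" => no
  Position 4: "b" => no
  Position 5: "c" => MATCH
  Position 6: "a" => no
  Position 7: "a" => no
  Position 8: "c" => MATCH
  Position 9: "a" => no
  Position 10: "b" => no
  Position 11: "c" => MATCH
  Position 12: "b" => no
  Position 13: "a" => no
Total occurrences: 4

4


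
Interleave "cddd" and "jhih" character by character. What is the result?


Interleaving "cddd" and "jhih":
  Position 0: 'c' from first, 'j' from second => "cj"
  Position 1: 'd' from first, 'h' from second => "dh"
  Position 2: 'd' from first, 'i' from second => "di"
  Position 3: 'd' from first, 'h' from second => "dh"
Result: cjdhdidh

cjdhdidh


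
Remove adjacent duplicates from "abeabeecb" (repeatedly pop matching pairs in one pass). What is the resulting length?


Input: abeabeecb
Stack-based adjacent duplicate removal:
  Read 'a': push. Stack: a
  Read 'b': push. Stack: ab
  Read 'e': push. Stack: abe
  Read 'a': push. Stack: abea
  Read 'b': push. Stack: abeab
  Read 'e': push. Stack: abeabe
  Read 'e': matches stack top 'e' => pop. Stack: abeab
  Read 'c': push. Stack: abeabc
  Read 'b': push. Stack: abeabcb
Final stack: "abeabcb" (length 7)

7


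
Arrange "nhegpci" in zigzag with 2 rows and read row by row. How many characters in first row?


Zigzag "nhegpci" into 2 rows:
Placing characters:
  'n' => row 0
  'h' => row 1
  'e' => row 0
  'g' => row 1
  'p' => row 0
  'c' => row 1
  'i' => row 0
Rows:
  Row 0: "nepi"
  Row 1: "hgc"
First row length: 4

4


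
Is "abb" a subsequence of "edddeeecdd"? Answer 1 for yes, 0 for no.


Check if "abb" is a subsequence of "edddeeecdd"
Greedy scan:
  Position 0 ('e'): no match needed
  Position 1 ('d'): no match needed
  Position 2 ('d'): no match needed
  Position 3 ('d'): no match needed
  Position 4 ('e'): no match needed
  Position 5 ('e'): no match needed
  Position 6 ('e'): no match needed
  Position 7 ('c'): no match needed
  Position 8 ('d'): no match needed
  Position 9 ('d'): no match needed
Only matched 0/3 characters => not a subsequence

0


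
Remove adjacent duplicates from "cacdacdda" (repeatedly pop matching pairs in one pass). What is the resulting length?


Input: cacdacdda
Stack-based adjacent duplicate removal:
  Read 'c': push. Stack: c
  Read 'a': push. Stack: ca
  Read 'c': push. Stack: cac
  Read 'd': push. Stack: cacd
  Read 'a': push. Stack: cacda
  Read 'c': push. Stack: cacdac
  Read 'd': push. Stack: cacdacd
  Read 'd': matches stack top 'd' => pop. Stack: cacdac
  Read 'a': push. Stack: cacdaca
Final stack: "cacdaca" (length 7)

7


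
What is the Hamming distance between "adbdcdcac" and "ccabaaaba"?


Comparing "adbdcdcac" and "ccabaaaba" position by position:
  Position 0: 'a' vs 'c' => differ
  Position 1: 'd' vs 'c' => differ
  Position 2: 'b' vs 'a' => differ
  Position 3: 'd' vs 'b' => differ
  Position 4: 'c' vs 'a' => differ
  Position 5: 'd' vs 'a' => differ
  Position 6: 'c' vs 'a' => differ
  Position 7: 'a' vs 'b' => differ
  Position 8: 'c' vs 'a' => differ
Total differences (Hamming distance): 9

9


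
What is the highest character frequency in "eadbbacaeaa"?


Input: eadbbacaeaa
Character counts:
  'a': 5
  'b': 2
  'c': 1
  'd': 1
  'e': 2
Maximum frequency: 5

5


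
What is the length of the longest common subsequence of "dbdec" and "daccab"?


LCS of "dbdec" and "daccab"
DP table:
           d    a    c    c    a    b
      0    0    0    0    0    0    0
  d   0    1    1    1    1    1    1
  b   0    1    1    1    1    1    2
  d   0    1    1    1    1    1    2
  e   0    1    1    1    1    1    2
  c   0    1    1    2    2    2    2
LCS length = dp[5][6] = 2

2


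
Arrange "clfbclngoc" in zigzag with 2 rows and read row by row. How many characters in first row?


Zigzag "clfbclngoc" into 2 rows:
Placing characters:
  'c' => row 0
  'l' => row 1
  'f' => row 0
  'b' => row 1
  'c' => row 0
  'l' => row 1
  'n' => row 0
  'g' => row 1
  'o' => row 0
  'c' => row 1
Rows:
  Row 0: "cfcno"
  Row 1: "lblgc"
First row length: 5

5


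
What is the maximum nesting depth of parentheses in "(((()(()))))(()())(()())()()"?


Input: "(((()(()))))(()())(()())()()"
Tracking depth:
  Position 0 '(': depth becomes 1
  Position 1 '(': depth becomes 2
  Position 2 '(': depth becomes 3
  Position 3 '(': depth becomes 4
  Position 4 ')': depth becomes 3
  Position 5 '(': depth becomes 4
  Position 6 '(': depth becomes 5
  Position 7 ')': depth becomes 4
  Position 8 ')': depth becomes 3
  Position 9 ')': depth becomes 2
  Position 10 ')': depth becomes 1
  Position 11 ')': depth becomes 0
  Position 12 '(': depth becomes 1
  Position 13 '(': depth becomes 2
  Position 14 ')': depth becomes 1
  Position 15 '(': depth becomes 2
  Position 16 ')': depth becomes 1
  Position 17 ')': depth becomes 0
  Position 18 '(': depth becomes 1
  Position 19 '(': depth becomes 2
  Position 20 ')': depth becomes 1
  Position 21 '(': depth becomes 2
  Position 22 ')': depth becomes 1
  Position 23 ')': depth becomes 0
  Position 24 '(': depth becomes 1
  Position 25 ')': depth becomes 0
  Position 26 '(': depth becomes 1
  Position 27 ')': depth becomes 0
Maximum depth reached: 5

5


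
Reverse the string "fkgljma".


Input: fkgljma
Reading characters right to left:
  Position 6: 'a'
  Position 5: 'm'
  Position 4: 'j'
  Position 3: 'l'
  Position 2: 'g'
  Position 1: 'k'
  Position 0: 'f'
Reversed: amjlgkf

amjlgkf


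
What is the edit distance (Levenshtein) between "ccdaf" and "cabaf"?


Computing edit distance: "ccdaf" -> "cabaf"
DP table:
           c    a    b    a    f
      0    1    2    3    4    5
  c   1    0    1    2    3    4
  c   2    1    1    2    3    4
  d   3    2    2    2    3    4
  a   4    3    2    3    2    3
  f   5    4    3    3    3    2
Edit distance = dp[5][5] = 2

2


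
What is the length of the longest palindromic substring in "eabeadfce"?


Input: "eabeadfce"
Checking substrings for palindromes:
  No multi-char palindromic substrings found
Longest palindromic substring: "e" with length 1

1


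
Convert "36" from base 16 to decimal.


Input: "36" in base 16
Positional expansion:
  Digit '3' (value 3) x 16^1 = 48
  Digit '6' (value 6) x 16^0 = 6
Sum = 54

54


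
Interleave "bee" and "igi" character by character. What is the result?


Interleaving "bee" and "igi":
  Position 0: 'b' from first, 'i' from second => "bi"
  Position 1: 'e' from first, 'g' from second => "eg"
  Position 2: 'e' from first, 'i' from second => "ei"
Result: biegei

biegei


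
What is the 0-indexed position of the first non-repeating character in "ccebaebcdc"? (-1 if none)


Input: ccebaebcdc
Character frequencies:
  'a': 1
  'b': 2
  'c': 4
  'd': 1
  'e': 2
Scanning left to right for freq == 1:
  Position 0 ('c'): freq=4, skip
  Position 1 ('c'): freq=4, skip
  Position 2 ('e'): freq=2, skip
  Position 3 ('b'): freq=2, skip
  Position 4 ('a'): unique! => answer = 4

4


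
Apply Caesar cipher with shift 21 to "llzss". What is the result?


Caesar cipher: shift "llzss" by 21
  'l' (pos 11) + 21 = pos 6 = 'g'
  'l' (pos 11) + 21 = pos 6 = 'g'
  'z' (pos 25) + 21 = pos 20 = 'u'
  's' (pos 18) + 21 = pos 13 = 'n'
  's' (pos 18) + 21 = pos 13 = 'n'
Result: ggunn

ggunn


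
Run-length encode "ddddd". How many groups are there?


Input: ddddd
Scanning for consecutive runs:
  Group 1: 'd' x 5 (positions 0-4)
Total groups: 1

1


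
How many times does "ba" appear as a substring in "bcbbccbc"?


Searching for "ba" in "bcbbccbc"
Scanning each position:
  Position 0: "bc" => no
  Position 1: "cb" => no
  Position 2: "bb" => no
  Position 3: "bc" => no
  Position 4: "cc" => no
  Position 5: "cb" => no
  Position 6: "bc" => no
Total occurrences: 0

0


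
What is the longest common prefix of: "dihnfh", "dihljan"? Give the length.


Words: dihnfh, dihljan
  Position 0: all 'd' => match
  Position 1: all 'i' => match
  Position 2: all 'h' => match
  Position 3: ('n', 'l') => mismatch, stop
LCP = "dih" (length 3)

3


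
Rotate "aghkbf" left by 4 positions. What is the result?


Input: "aghkbf", rotate left by 4
First 4 characters: "aghk"
Remaining characters: "bf"
Concatenate remaining + first: "bf" + "aghk" = "bfaghk"

bfaghk


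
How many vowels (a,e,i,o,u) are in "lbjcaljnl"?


Input: lbjcaljnl
Checking each character:
  'l' at position 0: consonant
  'b' at position 1: consonant
  'j' at position 2: consonant
  'c' at position 3: consonant
  'a' at position 4: vowel (running total: 1)
  'l' at position 5: consonant
  'j' at position 6: consonant
  'n' at position 7: consonant
  'l' at position 8: consonant
Total vowels: 1

1


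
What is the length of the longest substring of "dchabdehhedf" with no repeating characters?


Input: "dchabdehhedf"
Sliding window (track last position of each char):
  Position 0 ('d'): window [0,0] length 1 -- new best
  Position 1 ('c'): window [0,1] length 2 -- new best
  Position 2 ('h'): window [0,2] length 3 -- new best
  Position 3 ('a'): window [0,3] length 4 -- new best
  Position 4 ('b'): window [0,4] length 5 -- new best
  Position 5 ('d'): repeat (last at 0), move window start to 1
  Position 5 ('d'): window [1,5] length 5
  Position 6 ('e'): window [1,6] length 6 -- new best
  Position 7 ('h'): repeat (last at 2), move window start to 3
  Position 7 ('h'): window [3,7] length 5
  Position 8 ('h'): repeat (last at 7), move window start to 8
  Position 8 ('h'): window [8,8] length 1
  Position 9 ('e'): window [8,9] length 2
  Position 10 ('d'): window [8,10] length 3
  Position 11 ('f'): window [8,11] length 4
Longest substring with no repeats: "chabde" with length 6

6


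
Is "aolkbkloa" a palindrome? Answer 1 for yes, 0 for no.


Input: aolkbkloa
Reversed: aolkbkloa
  Compare pos 0 ('a') with pos 8 ('a'): match
  Compare pos 1 ('o') with pos 7 ('o'): match
  Compare pos 2 ('l') with pos 6 ('l'): match
  Compare pos 3 ('k') with pos 5 ('k'): match
Result: palindrome

1


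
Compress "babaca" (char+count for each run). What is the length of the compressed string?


Input: babaca
Runs:
  'b' x 1 => "b1"
  'a' x 1 => "a1"
  'b' x 1 => "b1"
  'a' x 1 => "a1"
  'c' x 1 => "c1"
  'a' x 1 => "a1"
Compressed: "b1a1b1a1c1a1"
Compressed length: 12

12


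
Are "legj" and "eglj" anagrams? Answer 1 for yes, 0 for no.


Strings: "legj", "eglj"
Sorted first:  egjl
Sorted second: egjl
Sorted forms match => anagrams

1


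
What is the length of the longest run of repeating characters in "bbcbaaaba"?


Input: "bbcbaaaba"
Scanning for longest run:
  Position 1 ('b'): continues run of 'b', length=2
  Position 2 ('c'): new char, reset run to 1
  Position 3 ('b'): new char, reset run to 1
  Position 4 ('a'): new char, reset run to 1
  Position 5 ('a'): continues run of 'a', length=2
  Position 6 ('a'): continues run of 'a', length=3
  Position 7 ('b'): new char, reset run to 1
  Position 8 ('a'): new char, reset run to 1
Longest run: 'a' with length 3

3


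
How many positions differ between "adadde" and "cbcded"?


Comparing "adadde" and "cbcded" position by position:
  Position 0: 'a' vs 'c' => DIFFER
  Position 1: 'd' vs 'b' => DIFFER
  Position 2: 'a' vs 'c' => DIFFER
  Position 3: 'd' vs 'd' => same
  Position 4: 'd' vs 'e' => DIFFER
  Position 5: 'e' vs 'd' => DIFFER
Positions that differ: 5

5


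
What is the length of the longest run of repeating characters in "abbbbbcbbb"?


Input: "abbbbbcbbb"
Scanning for longest run:
  Position 1 ('b'): new char, reset run to 1
  Position 2 ('b'): continues run of 'b', length=2
  Position 3 ('b'): continues run of 'b', length=3
  Position 4 ('b'): continues run of 'b', length=4
  Position 5 ('b'): continues run of 'b', length=5
  Position 6 ('c'): new char, reset run to 1
  Position 7 ('b'): new char, reset run to 1
  Position 8 ('b'): continues run of 'b', length=2
  Position 9 ('b'): continues run of 'b', length=3
Longest run: 'b' with length 5

5


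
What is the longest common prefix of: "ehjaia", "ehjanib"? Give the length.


Words: ehjaia, ehjanib
  Position 0: all 'e' => match
  Position 1: all 'h' => match
  Position 2: all 'j' => match
  Position 3: all 'a' => match
  Position 4: ('i', 'n') => mismatch, stop
LCP = "ehja" (length 4)

4


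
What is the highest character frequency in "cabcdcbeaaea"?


Input: cabcdcbeaaea
Character counts:
  'a': 4
  'b': 2
  'c': 3
  'd': 1
  'e': 2
Maximum frequency: 4

4


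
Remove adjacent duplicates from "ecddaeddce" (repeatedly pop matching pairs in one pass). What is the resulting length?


Input: ecddaeddce
Stack-based adjacent duplicate removal:
  Read 'e': push. Stack: e
  Read 'c': push. Stack: ec
  Read 'd': push. Stack: ecd
  Read 'd': matches stack top 'd' => pop. Stack: ec
  Read 'a': push. Stack: eca
  Read 'e': push. Stack: ecae
  Read 'd': push. Stack: ecaed
  Read 'd': matches stack top 'd' => pop. Stack: ecae
  Read 'c': push. Stack: ecaec
  Read 'e': push. Stack: ecaece
Final stack: "ecaece" (length 6)

6


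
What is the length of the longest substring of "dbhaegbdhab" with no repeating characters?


Input: "dbhaegbdhab"
Sliding window (track last position of each char):
  Position 0 ('d'): window [0,0] length 1 -- new best
  Position 1 ('b'): window [0,1] length 2 -- new best
  Position 2 ('h'): window [0,2] length 3 -- new best
  Position 3 ('a'): window [0,3] length 4 -- new best
  Position 4 ('e'): window [0,4] length 5 -- new best
  Position 5 ('g'): window [0,5] length 6 -- new best
  Position 6 ('b'): repeat (last at 1), move window start to 2
  Position 6 ('b'): window [2,6] length 5
  Position 7 ('d'): window [2,7] length 6
  Position 8 ('h'): repeat (last at 2), move window start to 3
  Position 8 ('h'): window [3,8] length 6
  Position 9 ('a'): repeat (last at 3), move window start to 4
  Position 9 ('a'): window [4,9] length 6
  Position 10 ('b'): repeat (last at 6), move window start to 7
  Position 10 ('b'): window [7,10] length 4
Longest substring with no repeats: "dbhaeg" with length 6

6


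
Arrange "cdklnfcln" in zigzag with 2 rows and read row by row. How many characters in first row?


Zigzag "cdklnfcln" into 2 rows:
Placing characters:
  'c' => row 0
  'd' => row 1
  'k' => row 0
  'l' => row 1
  'n' => row 0
  'f' => row 1
  'c' => row 0
  'l' => row 1
  'n' => row 0
Rows:
  Row 0: "ckncn"
  Row 1: "dlfl"
First row length: 5

5


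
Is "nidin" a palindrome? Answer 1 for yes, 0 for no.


Input: nidin
Reversed: nidin
  Compare pos 0 ('n') with pos 4 ('n'): match
  Compare pos 1 ('i') with pos 3 ('i'): match
Result: palindrome

1


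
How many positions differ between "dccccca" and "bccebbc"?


Comparing "dccccca" and "bccebbc" position by position:
  Position 0: 'd' vs 'b' => DIFFER
  Position 1: 'c' vs 'c' => same
  Position 2: 'c' vs 'c' => same
  Position 3: 'c' vs 'e' => DIFFER
  Position 4: 'c' vs 'b' => DIFFER
  Position 5: 'c' vs 'b' => DIFFER
  Position 6: 'a' vs 'c' => DIFFER
Positions that differ: 5

5


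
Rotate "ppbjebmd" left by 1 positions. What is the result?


Input: "ppbjebmd", rotate left by 1
First 1 characters: "p"
Remaining characters: "pbjebmd"
Concatenate remaining + first: "pbjebmd" + "p" = "pbjebmdp"

pbjebmdp


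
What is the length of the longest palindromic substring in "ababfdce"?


Input: "ababfdce"
Checking substrings for palindromes:
  [0:3] "aba" (len 3) => palindrome
  [1:4] "bab" (len 3) => palindrome
Longest palindromic substring: "aba" with length 3

3


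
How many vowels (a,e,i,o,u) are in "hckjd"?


Input: hckjd
Checking each character:
  'h' at position 0: consonant
  'c' at position 1: consonant
  'k' at position 2: consonant
  'j' at position 3: consonant
  'd' at position 4: consonant
Total vowels: 0

0


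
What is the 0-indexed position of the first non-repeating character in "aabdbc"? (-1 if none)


Input: aabdbc
Character frequencies:
  'a': 2
  'b': 2
  'c': 1
  'd': 1
Scanning left to right for freq == 1:
  Position 0 ('a'): freq=2, skip
  Position 1 ('a'): freq=2, skip
  Position 2 ('b'): freq=2, skip
  Position 3 ('d'): unique! => answer = 3

3


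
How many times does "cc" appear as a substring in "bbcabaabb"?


Searching for "cc" in "bbcabaabb"
Scanning each position:
  Position 0: "bb" => no
  Position 1: "bc" => no
  Position 2: "ca" => no
  Position 3: "ab" => no
  Position 4: "ba" => no
  Position 5: "aa" => no
  Position 6: "ab" => no
  Position 7: "bb" => no
Total occurrences: 0

0


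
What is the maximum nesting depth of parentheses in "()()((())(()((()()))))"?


Input: "()()((())(()((()()))))"
Tracking depth:
  Position 0 '(': depth becomes 1
  Position 1 ')': depth becomes 0
  Position 2 '(': depth becomes 1
  Position 3 ')': depth becomes 0
  Position 4 '(': depth becomes 1
  Position 5 '(': depth becomes 2
  Position 6 '(': depth becomes 3
  Position 7 ')': depth becomes 2
  Position 8 ')': depth becomes 1
  Position 9 '(': depth becomes 2
  Position 10 '(': depth becomes 3
  Position 11 ')': depth becomes 2
  Position 12 '(': depth becomes 3
  Position 13 '(': depth becomes 4
  Position 14 '(': depth becomes 5
  Position 15 ')': depth becomes 4
  Position 16 '(': depth becomes 5
  Position 17 ')': depth becomes 4
  Position 18 ')': depth becomes 3
  Position 19 ')': depth becomes 2
  Position 20 ')': depth becomes 1
  Position 21 ')': depth becomes 0
Maximum depth reached: 5

5


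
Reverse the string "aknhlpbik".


Input: aknhlpbik
Reading characters right to left:
  Position 8: 'k'
  Position 7: 'i'
  Position 6: 'b'
  Position 5: 'p'
  Position 4: 'l'
  Position 3: 'h'
  Position 2: 'n'
  Position 1: 'k'
  Position 0: 'a'
Reversed: kibplhnka

kibplhnka


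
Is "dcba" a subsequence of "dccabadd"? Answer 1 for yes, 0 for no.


Check if "dcba" is a subsequence of "dccabadd"
Greedy scan:
  Position 0 ('d'): matches sub[0] = 'd'
  Position 1 ('c'): matches sub[1] = 'c'
  Position 2 ('c'): no match needed
  Position 3 ('a'): no match needed
  Position 4 ('b'): matches sub[2] = 'b'
  Position 5 ('a'): matches sub[3] = 'a'
  Position 6 ('d'): no match needed
  Position 7 ('d'): no match needed
All 4 characters matched => is a subsequence

1


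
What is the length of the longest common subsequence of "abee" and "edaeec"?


LCS of "abee" and "edaeec"
DP table:
           e    d    a    e    e    c
      0    0    0    0    0    0    0
  a   0    0    0    1    1    1    1
  b   0    0    0    1    1    1    1
  e   0    1    1    1    2    2    2
  e   0    1    1    1    2    3    3
LCS length = dp[4][6] = 3

3
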